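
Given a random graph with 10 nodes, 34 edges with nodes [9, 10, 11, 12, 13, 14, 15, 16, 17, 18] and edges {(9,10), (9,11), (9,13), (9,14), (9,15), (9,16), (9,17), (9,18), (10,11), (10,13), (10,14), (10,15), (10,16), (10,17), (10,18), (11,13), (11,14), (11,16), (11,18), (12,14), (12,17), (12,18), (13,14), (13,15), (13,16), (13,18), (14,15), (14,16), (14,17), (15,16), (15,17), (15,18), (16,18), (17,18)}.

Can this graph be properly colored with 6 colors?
A valid 6-coloring: color 1: [10, 12]; color 2: [14, 18]; color 3: [9]; color 4: [13, 17]; color 5: [16]; color 6: [11, 15].
(χ(G) = 6 ≤ 6.)

Yes, G is 6-colorable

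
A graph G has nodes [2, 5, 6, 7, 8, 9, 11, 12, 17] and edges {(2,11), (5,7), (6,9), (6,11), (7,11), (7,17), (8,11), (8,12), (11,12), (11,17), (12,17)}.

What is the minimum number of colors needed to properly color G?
χ(G) = 3

Clique number ω(G) = 3 (lower bound: χ ≥ ω).
The clique on [8, 11, 12] has size 3, forcing χ ≥ 3, and the coloring below uses 3 colors, so χ(G) = 3.
A valid 3-coloring: color 1: [5, 9, 11]; color 2: [2, 6, 7, 12]; color 3: [8, 17].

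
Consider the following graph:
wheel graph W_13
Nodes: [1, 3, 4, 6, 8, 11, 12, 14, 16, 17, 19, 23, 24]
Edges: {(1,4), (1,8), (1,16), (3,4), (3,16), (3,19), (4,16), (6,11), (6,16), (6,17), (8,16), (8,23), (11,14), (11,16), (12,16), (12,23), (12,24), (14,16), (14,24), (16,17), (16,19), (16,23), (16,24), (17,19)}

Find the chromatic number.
Clique number ω(G) = 3 (lower bound: χ ≥ ω).
The clique on [1, 8, 16] has size 3, forcing χ ≥ 3, and the coloring below uses 3 colors, so χ(G) = 3.
A valid 3-coloring: color 1: [16]; color 2: [4, 6, 8, 12, 14, 19]; color 3: [1, 3, 11, 17, 23, 24].

χ(G) = 3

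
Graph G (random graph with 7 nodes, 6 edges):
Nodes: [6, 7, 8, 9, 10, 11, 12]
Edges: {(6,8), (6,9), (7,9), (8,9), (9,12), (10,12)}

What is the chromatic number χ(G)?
χ(G) = 3

Clique number ω(G) = 3 (lower bound: χ ≥ ω).
The clique on [6, 8, 9] has size 3, forcing χ ≥ 3, and the coloring below uses 3 colors, so χ(G) = 3.
A valid 3-coloring: color 1: [9, 10, 11]; color 2: [7, 8, 12]; color 3: [6].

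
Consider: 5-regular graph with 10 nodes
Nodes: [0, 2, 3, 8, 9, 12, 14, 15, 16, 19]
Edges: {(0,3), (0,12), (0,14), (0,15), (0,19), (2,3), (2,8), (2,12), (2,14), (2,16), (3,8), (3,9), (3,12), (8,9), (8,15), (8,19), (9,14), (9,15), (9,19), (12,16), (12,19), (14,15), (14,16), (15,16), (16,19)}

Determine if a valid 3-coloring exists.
No, G is not 3-colorable

Odd cycle [0, 19, 16, 2, 3] needs 3 colors (χ ≥ 3).
Vertex 12 is adjacent to every vertex of [0, 2, 3, 16, 19], which already need 3 colors among themselves, so 12 needs a new color (χ ≥ 4).
Hence χ(G) ≥ 4 > 3, so no proper 3-coloring exists.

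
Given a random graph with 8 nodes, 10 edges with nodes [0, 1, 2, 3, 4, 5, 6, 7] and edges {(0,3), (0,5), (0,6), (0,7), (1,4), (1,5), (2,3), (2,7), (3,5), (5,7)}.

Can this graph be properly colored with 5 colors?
A valid 5-coloring: color 1: [2, 4, 5, 6]; color 2: [0, 1]; color 3: [3, 7].
(χ(G) = 3 ≤ 5.)

Yes, G is 5-colorable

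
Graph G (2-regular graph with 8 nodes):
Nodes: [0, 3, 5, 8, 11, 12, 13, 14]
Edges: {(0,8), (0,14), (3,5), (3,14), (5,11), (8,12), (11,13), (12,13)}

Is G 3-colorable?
A valid 3-coloring: color 1: [5, 8, 13, 14]; color 2: [0, 3, 11, 12].
(χ(G) = 2 ≤ 3.)

Yes, G is 3-colorable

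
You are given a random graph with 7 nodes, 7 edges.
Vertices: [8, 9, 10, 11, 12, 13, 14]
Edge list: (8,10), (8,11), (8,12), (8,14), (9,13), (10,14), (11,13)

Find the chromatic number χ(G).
Clique number ω(G) = 3 (lower bound: χ ≥ ω).
The clique on [8, 10, 14] has size 3, forcing χ ≥ 3, and the coloring below uses 3 colors, so χ(G) = 3.
A valid 3-coloring: color 1: [8, 13]; color 2: [9, 11, 12, 14]; color 3: [10].

χ(G) = 3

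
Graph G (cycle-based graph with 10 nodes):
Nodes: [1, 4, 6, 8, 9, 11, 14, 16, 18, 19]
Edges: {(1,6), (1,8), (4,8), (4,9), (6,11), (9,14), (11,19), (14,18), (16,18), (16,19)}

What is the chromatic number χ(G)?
Clique number ω(G) = 2 (lower bound: χ ≥ ω).
The graph is bipartite (no odd cycle), so 2 colors suffice: χ(G) = 2.
A valid 2-coloring: color 1: [1, 4, 11, 14, 16]; color 2: [6, 8, 9, 18, 19].

χ(G) = 2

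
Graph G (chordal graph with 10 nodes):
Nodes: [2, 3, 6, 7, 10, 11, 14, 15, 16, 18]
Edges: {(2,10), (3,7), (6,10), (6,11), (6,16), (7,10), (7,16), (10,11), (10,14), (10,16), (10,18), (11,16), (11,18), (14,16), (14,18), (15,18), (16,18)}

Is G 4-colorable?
Yes, G is 4-colorable

A valid 4-coloring: color 1: [3, 10, 15]; color 2: [2, 16]; color 3: [6, 7, 18]; color 4: [11, 14].
(χ(G) = 4 ≤ 4.)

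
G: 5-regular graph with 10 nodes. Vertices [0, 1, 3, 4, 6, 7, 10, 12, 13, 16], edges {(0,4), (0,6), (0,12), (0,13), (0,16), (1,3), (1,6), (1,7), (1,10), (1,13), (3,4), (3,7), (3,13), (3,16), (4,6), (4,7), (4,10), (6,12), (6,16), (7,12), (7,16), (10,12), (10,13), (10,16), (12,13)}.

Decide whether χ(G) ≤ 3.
Yes, G is 3-colorable

A valid 3-coloring: color 1: [1, 4, 12, 16]; color 2: [0, 3, 10]; color 3: [6, 7, 13].
(χ(G) = 3 ≤ 3.)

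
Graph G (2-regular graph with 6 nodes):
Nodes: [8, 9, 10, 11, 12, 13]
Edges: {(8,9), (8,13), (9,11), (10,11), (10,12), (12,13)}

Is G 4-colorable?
Yes, G is 4-colorable

A valid 4-coloring: color 1: [8, 11, 12]; color 2: [9, 10, 13].
(χ(G) = 2 ≤ 4.)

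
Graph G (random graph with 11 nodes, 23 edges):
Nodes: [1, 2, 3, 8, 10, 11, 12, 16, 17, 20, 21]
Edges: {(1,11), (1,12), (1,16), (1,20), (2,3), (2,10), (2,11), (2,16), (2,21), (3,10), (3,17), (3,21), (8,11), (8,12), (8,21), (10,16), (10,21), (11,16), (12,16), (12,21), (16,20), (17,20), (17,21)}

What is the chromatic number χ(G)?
Clique number ω(G) = 4 (lower bound: χ ≥ ω).
The clique on [2, 3, 10, 21] has size 4, forcing χ ≥ 4, and the coloring below uses 4 colors, so χ(G) = 4.
A valid 4-coloring: color 1: [16, 21]; color 2: [1, 2, 8, 17]; color 3: [10, 11, 12, 20]; color 4: [3].

χ(G) = 4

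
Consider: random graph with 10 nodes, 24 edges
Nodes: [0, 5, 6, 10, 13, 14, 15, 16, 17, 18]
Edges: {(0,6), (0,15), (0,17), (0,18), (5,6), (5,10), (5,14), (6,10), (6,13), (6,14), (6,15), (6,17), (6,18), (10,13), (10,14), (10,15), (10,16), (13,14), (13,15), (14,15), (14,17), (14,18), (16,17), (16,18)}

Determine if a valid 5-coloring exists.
Yes, G is 5-colorable

A valid 5-coloring: color 1: [6, 16]; color 2: [0, 14]; color 3: [10, 17, 18]; color 4: [5, 15]; color 5: [13].
(χ(G) = 5 ≤ 5.)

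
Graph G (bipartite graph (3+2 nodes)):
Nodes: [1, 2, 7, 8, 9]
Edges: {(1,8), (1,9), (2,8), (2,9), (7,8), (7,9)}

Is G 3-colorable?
A valid 3-coloring: color 1: [8, 9]; color 2: [1, 2, 7].
(χ(G) = 2 ≤ 3.)

Yes, G is 3-colorable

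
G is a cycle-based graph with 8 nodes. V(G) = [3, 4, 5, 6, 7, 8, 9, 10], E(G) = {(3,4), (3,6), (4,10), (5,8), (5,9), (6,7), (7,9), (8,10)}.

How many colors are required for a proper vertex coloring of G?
χ(G) = 2

Clique number ω(G) = 2 (lower bound: χ ≥ ω).
The graph is bipartite (no odd cycle), so 2 colors suffice: χ(G) = 2.
A valid 2-coloring: color 1: [4, 6, 8, 9]; color 2: [3, 5, 7, 10].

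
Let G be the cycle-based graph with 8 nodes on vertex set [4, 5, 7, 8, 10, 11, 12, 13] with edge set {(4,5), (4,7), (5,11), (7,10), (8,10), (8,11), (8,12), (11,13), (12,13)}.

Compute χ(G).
Clique number ω(G) = 2 (lower bound: χ ≥ ω).
The graph is bipartite (no odd cycle), so 2 colors suffice: χ(G) = 2.
A valid 2-coloring: color 1: [4, 10, 11, 12]; color 2: [5, 7, 8, 13].

χ(G) = 2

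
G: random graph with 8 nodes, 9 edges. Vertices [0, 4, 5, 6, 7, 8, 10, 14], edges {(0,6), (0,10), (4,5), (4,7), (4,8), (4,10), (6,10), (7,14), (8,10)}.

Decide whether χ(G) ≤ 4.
A valid 4-coloring: color 1: [4, 6, 14]; color 2: [5, 7, 10]; color 3: [0, 8].
(χ(G) = 3 ≤ 4.)

Yes, G is 4-colorable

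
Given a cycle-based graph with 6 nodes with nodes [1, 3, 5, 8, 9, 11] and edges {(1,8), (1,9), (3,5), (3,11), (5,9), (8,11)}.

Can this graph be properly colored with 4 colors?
A valid 4-coloring: color 1: [3, 8, 9]; color 2: [1, 5, 11].
(χ(G) = 2 ≤ 4.)

Yes, G is 4-colorable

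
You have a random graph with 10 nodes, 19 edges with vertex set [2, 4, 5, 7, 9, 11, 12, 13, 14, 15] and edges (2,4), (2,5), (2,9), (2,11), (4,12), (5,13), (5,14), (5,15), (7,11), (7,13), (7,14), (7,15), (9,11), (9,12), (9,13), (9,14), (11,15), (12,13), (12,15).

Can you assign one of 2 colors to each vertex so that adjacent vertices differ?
No, G is not 2-colorable

The clique on vertices [7, 11, 15] has size 3 > 2, so it alone needs 3 colors.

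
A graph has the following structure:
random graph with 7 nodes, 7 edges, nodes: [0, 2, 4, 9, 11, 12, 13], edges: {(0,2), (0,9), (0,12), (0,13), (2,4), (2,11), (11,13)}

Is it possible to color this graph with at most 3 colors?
Yes, G is 3-colorable

A valid 3-coloring: color 1: [0, 4, 11]; color 2: [2, 9, 12, 13].
(χ(G) = 2 ≤ 3.)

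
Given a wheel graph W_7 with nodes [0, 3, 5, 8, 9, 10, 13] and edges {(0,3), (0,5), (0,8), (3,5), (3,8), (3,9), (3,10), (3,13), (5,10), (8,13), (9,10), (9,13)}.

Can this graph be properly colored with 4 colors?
Yes, G is 4-colorable

A valid 4-coloring: color 1: [3]; color 2: [0, 10, 13]; color 3: [5, 8, 9].
(χ(G) = 3 ≤ 4.)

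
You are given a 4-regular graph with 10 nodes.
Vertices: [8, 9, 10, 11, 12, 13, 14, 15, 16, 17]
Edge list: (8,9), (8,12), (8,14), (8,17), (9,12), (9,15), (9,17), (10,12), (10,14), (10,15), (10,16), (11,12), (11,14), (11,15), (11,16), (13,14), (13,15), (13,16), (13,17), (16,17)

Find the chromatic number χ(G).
χ(G) = 3

Clique number ω(G) = 3 (lower bound: χ ≥ ω).
The clique on [8, 9, 17] has size 3, forcing χ ≥ 3, and the coloring below uses 3 colors, so χ(G) = 3.
A valid 3-coloring: color 1: [8, 15, 16]; color 2: [12, 14, 17]; color 3: [9, 10, 11, 13].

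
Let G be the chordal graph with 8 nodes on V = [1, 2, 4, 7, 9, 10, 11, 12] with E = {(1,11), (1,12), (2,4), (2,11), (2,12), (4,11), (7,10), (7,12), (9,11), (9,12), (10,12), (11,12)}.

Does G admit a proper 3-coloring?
A valid 3-coloring: color 1: [4, 12]; color 2: [7, 11]; color 3: [1, 2, 9, 10].
(χ(G) = 3 ≤ 3.)

Yes, G is 3-colorable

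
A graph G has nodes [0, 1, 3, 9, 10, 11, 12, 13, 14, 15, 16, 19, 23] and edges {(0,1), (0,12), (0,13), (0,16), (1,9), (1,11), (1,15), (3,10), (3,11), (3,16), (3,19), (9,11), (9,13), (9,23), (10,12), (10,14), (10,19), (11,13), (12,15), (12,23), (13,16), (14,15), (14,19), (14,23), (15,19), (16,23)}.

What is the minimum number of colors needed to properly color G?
Clique number ω(G) = 3 (lower bound: χ ≥ ω).
The clique on [0, 13, 16] has size 3, forcing χ ≥ 3, and the coloring below uses 3 colors, so χ(G) = 3.
A valid 3-coloring: color 1: [9, 12, 16, 19]; color 2: [0, 10, 11, 15, 23]; color 3: [1, 3, 13, 14].

χ(G) = 3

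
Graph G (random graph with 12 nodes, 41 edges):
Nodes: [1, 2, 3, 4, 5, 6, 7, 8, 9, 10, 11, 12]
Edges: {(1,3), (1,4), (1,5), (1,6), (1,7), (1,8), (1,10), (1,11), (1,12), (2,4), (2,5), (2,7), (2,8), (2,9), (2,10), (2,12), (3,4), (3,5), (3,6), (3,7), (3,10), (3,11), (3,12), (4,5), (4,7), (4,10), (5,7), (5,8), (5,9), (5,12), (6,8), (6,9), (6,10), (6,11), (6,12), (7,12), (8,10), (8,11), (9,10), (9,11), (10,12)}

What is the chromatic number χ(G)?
Clique number ω(G) = 5 (lower bound: χ ≥ ω).
The clique on [1, 3, 4, 5, 7] has size 5, forcing χ ≥ 5, and the coloring below uses 5 colors, so χ(G) = 5.
A valid 5-coloring: color 1: [1, 2]; color 2: [3, 8, 9]; color 3: [5, 10, 11]; color 4: [4, 12]; color 5: [6, 7].

χ(G) = 5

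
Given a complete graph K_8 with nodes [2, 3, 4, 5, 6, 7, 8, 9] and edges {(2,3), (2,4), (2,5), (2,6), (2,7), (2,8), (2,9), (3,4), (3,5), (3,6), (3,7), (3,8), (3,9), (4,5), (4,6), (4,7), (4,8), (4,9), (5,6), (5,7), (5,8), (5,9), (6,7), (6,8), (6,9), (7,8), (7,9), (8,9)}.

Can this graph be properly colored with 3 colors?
No, G is not 3-colorable

The clique on vertices [2, 3, 4, 5, 6, 7, 8, 9] has size 8 > 3, so it alone needs 8 colors.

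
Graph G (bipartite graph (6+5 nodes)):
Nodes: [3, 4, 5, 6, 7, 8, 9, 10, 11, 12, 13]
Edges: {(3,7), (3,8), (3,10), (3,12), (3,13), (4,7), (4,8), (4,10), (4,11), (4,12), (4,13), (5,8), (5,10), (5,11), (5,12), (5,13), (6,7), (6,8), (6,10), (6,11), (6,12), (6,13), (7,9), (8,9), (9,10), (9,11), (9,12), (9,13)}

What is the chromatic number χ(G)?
χ(G) = 2

Clique number ω(G) = 2 (lower bound: χ ≥ ω).
The graph is bipartite (no odd cycle), so 2 colors suffice: χ(G) = 2.
A valid 2-coloring: color 1: [3, 4, 5, 6, 9]; color 2: [7, 8, 10, 11, 12, 13].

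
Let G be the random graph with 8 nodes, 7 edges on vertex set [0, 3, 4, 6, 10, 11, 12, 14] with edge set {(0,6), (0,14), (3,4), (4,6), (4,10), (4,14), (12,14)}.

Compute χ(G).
χ(G) = 2

Clique number ω(G) = 2 (lower bound: χ ≥ ω).
The graph is bipartite (no odd cycle), so 2 colors suffice: χ(G) = 2.
A valid 2-coloring: color 1: [0, 4, 11, 12]; color 2: [3, 6, 10, 14].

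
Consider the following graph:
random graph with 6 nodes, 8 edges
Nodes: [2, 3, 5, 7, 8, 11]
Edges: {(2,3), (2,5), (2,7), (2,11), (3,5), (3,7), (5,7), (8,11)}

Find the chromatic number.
χ(G) = 4

Clique number ω(G) = 4 (lower bound: χ ≥ ω).
The clique on [2, 3, 5, 7] has size 4, forcing χ ≥ 4, and the coloring below uses 4 colors, so χ(G) = 4.
A valid 4-coloring: color 1: [2, 8]; color 2: [5, 11]; color 3: [7]; color 4: [3].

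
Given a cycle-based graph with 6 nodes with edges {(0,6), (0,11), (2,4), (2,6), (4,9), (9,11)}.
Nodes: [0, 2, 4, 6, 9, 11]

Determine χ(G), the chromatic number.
Clique number ω(G) = 2 (lower bound: χ ≥ ω).
The graph is bipartite (no odd cycle), so 2 colors suffice: χ(G) = 2.
A valid 2-coloring: color 1: [0, 2, 9]; color 2: [4, 6, 11].

χ(G) = 2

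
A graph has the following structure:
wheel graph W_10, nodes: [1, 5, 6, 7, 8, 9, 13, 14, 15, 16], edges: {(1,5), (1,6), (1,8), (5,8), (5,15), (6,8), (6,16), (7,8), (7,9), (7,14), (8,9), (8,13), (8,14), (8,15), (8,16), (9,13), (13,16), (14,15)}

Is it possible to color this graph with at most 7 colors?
A valid 7-coloring: color 1: [8]; color 2: [5, 9, 14, 16]; color 3: [6, 7, 13, 15]; color 4: [1].
(χ(G) = 4 ≤ 7.)

Yes, G is 7-colorable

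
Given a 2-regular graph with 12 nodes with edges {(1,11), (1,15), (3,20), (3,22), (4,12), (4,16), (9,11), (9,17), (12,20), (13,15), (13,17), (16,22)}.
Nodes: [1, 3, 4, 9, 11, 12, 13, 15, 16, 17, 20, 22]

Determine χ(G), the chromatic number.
Clique number ω(G) = 2 (lower bound: χ ≥ ω).
The graph is bipartite (no odd cycle), so 2 colors suffice: χ(G) = 2.
A valid 2-coloring: color 1: [1, 3, 9, 12, 13, 16]; color 2: [4, 11, 15, 17, 20, 22].

χ(G) = 2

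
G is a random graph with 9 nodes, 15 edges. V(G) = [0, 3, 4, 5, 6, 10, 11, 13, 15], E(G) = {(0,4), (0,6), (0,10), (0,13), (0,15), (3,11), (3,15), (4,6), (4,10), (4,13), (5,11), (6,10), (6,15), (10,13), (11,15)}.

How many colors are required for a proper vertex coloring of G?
χ(G) = 4

Clique number ω(G) = 4 (lower bound: χ ≥ ω).
The clique on [0, 4, 10, 13] has size 4, forcing χ ≥ 4, and the coloring below uses 4 colors, so χ(G) = 4.
A valid 4-coloring: color 1: [0, 11]; color 2: [4, 5, 15]; color 3: [3, 6, 13]; color 4: [10].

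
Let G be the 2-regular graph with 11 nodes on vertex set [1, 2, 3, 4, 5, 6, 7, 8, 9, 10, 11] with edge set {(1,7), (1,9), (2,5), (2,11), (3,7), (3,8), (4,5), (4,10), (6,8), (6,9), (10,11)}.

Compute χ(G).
Clique number ω(G) = 2 (lower bound: χ ≥ ω).
Odd cycle [2, 11, 10, 4, 5] needs 3 colors (χ ≥ 3).
The coloring below uses 3 colors, so χ(G) = 3.
A valid 3-coloring: color 1: [2, 4, 7, 8, 9]; color 2: [1, 3, 5, 6, 10]; color 3: [11].

χ(G) = 3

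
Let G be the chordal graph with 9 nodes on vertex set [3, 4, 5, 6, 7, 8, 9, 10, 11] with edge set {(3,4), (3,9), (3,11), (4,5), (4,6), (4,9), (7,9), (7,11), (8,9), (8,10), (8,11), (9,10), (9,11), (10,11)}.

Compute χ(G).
Clique number ω(G) = 4 (lower bound: χ ≥ ω).
The clique on [8, 9, 10, 11] has size 4, forcing χ ≥ 4, and the coloring below uses 4 colors, so χ(G) = 4.
A valid 4-coloring: color 1: [5, 6, 9]; color 2: [4, 11]; color 3: [3, 7, 10]; color 4: [8].

χ(G) = 4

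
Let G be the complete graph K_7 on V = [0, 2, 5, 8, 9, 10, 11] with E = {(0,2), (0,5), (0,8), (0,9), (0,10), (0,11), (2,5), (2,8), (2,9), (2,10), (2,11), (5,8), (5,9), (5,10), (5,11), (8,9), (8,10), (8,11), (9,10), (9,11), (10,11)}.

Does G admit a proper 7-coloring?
A valid 7-coloring: color 1: [9]; color 2: [11]; color 3: [2]; color 4: [5]; color 5: [0]; color 6: [10]; color 7: [8].
(χ(G) = 7 ≤ 7.)

Yes, G is 7-colorable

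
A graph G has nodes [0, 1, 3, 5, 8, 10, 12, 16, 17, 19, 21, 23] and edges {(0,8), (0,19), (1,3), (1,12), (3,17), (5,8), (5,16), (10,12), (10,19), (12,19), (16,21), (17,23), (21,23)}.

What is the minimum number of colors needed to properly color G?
χ(G) = 3

Clique number ω(G) = 3 (lower bound: χ ≥ ω).
The clique on [10, 12, 19] has size 3, forcing χ ≥ 3, and the coloring below uses 3 colors, so χ(G) = 3.
A valid 3-coloring: color 1: [0, 3, 5, 12, 23]; color 2: [1, 8, 17, 19, 21]; color 3: [10, 16].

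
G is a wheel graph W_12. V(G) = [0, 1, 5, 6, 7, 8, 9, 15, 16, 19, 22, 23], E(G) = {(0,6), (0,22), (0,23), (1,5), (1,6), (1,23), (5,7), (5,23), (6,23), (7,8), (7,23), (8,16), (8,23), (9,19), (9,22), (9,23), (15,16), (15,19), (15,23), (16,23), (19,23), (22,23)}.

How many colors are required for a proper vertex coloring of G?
Clique number ω(G) = 3 (lower bound: χ ≥ ω).
Odd cycle [5, 1, 6, 0, 22, 9, 19, 15, 16, 8, 7] needs 3 colors (χ ≥ 3).
Vertex 23 is adjacent to every vertex of [0, 1, 5, 6, 7, 8, 9, 15, 16, 19, 22], which already need 3 colors among themselves, so 23 needs a new color (χ ≥ 4).
The coloring below uses 4 colors, so χ(G) = 4.
A valid 4-coloring: color 1: [23]; color 2: [5, 6, 8, 19, 22]; color 3: [0, 1, 7, 9, 15]; color 4: [16].

χ(G) = 4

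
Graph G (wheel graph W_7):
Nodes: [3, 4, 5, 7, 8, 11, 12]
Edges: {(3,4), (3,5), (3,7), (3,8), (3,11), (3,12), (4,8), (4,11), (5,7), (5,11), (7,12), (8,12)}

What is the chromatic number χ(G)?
χ(G) = 3

Clique number ω(G) = 3 (lower bound: χ ≥ ω).
The clique on [3, 8, 12] has size 3, forcing χ ≥ 3, and the coloring below uses 3 colors, so χ(G) = 3.
A valid 3-coloring: color 1: [3]; color 2: [7, 8, 11]; color 3: [4, 5, 12].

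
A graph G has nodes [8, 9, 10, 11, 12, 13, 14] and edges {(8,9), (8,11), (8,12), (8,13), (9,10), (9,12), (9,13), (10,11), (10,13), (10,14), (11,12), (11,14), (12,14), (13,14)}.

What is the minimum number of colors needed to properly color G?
χ(G) = 4

Clique number ω(G) = 3 (lower bound: χ ≥ ω).
Suppose a proper 3-coloring c exists. The clique [8, 9, 12] takes 3 distinct colors; by symmetry let c(8) = 1, c(9) = 2, c(12) = 3.
- Vertex 11: neighbors [8, 12] already have colors [1, 3] ⇒ c(11) = 2.
- Vertex 13: neighbors [8, 9] already have colors [1, 2] ⇒ c(13) = 3.
- Vertex 10: neighbors [9, 13] already have colors [2, 3] ⇒ c(10) = 1.
- Vertex 14: neighbors [10, 11, 12] already have colors [1, 2, 3] — all 3 colors blocked. Contradiction.
The forced assignments end in a contradiction, so G has no proper 3-coloring (χ ≥ 4).
The coloring below uses 4 colors, so χ(G) = 4.
A valid 4-coloring: color 1: [9, 14]; color 2: [12, 13]; color 3: [8, 10]; color 4: [11].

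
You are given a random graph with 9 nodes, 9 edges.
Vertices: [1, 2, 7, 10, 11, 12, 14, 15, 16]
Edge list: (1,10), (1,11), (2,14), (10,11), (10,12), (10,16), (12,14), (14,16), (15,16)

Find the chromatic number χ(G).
χ(G) = 3

Clique number ω(G) = 3 (lower bound: χ ≥ ω).
The clique on [1, 10, 11] has size 3, forcing χ ≥ 3, and the coloring below uses 3 colors, so χ(G) = 3.
A valid 3-coloring: color 1: [7, 10, 14, 15]; color 2: [1, 2, 12, 16]; color 3: [11].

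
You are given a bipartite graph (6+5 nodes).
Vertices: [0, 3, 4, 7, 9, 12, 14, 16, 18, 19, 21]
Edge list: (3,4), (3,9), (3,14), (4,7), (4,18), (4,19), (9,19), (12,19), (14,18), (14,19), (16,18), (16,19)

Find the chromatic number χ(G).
χ(G) = 2

Clique number ω(G) = 2 (lower bound: χ ≥ ω).
The graph is bipartite (no odd cycle), so 2 colors suffice: χ(G) = 2.
A valid 2-coloring: color 1: [0, 3, 7, 18, 19, 21]; color 2: [4, 9, 12, 14, 16].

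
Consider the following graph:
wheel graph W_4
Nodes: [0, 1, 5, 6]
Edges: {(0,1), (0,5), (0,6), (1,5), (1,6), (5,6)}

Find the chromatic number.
χ(G) = 4

Clique number ω(G) = 4 (lower bound: χ ≥ ω).
The clique on [0, 1, 5, 6] has size 4, forcing χ ≥ 4, and the coloring below uses 4 colors, so χ(G) = 4.
A valid 4-coloring: color 1: [0]; color 2: [6]; color 3: [1]; color 4: [5].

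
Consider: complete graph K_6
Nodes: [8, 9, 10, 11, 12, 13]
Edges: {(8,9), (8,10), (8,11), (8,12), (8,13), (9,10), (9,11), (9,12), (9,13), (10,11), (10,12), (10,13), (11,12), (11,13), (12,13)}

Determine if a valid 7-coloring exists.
Yes, G is 7-colorable

A valid 7-coloring: color 1: [10]; color 2: [11]; color 3: [9]; color 4: [13]; color 5: [8]; color 6: [12].
(χ(G) = 6 ≤ 7.)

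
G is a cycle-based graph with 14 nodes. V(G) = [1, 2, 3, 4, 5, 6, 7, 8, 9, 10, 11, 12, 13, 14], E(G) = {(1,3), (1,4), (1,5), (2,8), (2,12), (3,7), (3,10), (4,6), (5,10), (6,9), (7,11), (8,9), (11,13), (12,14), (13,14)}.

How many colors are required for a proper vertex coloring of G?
χ(G) = 2

Clique number ω(G) = 2 (lower bound: χ ≥ ω).
The graph is bipartite (no odd cycle), so 2 colors suffice: χ(G) = 2.
A valid 2-coloring: color 1: [1, 6, 7, 8, 10, 12, 13]; color 2: [2, 3, 4, 5, 9, 11, 14].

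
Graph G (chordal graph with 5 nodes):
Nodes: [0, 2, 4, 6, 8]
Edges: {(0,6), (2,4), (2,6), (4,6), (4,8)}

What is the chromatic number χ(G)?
χ(G) = 3

Clique number ω(G) = 3 (lower bound: χ ≥ ω).
The clique on [2, 4, 6] has size 3, forcing χ ≥ 3, and the coloring below uses 3 colors, so χ(G) = 3.
A valid 3-coloring: color 1: [6, 8]; color 2: [0, 4]; color 3: [2].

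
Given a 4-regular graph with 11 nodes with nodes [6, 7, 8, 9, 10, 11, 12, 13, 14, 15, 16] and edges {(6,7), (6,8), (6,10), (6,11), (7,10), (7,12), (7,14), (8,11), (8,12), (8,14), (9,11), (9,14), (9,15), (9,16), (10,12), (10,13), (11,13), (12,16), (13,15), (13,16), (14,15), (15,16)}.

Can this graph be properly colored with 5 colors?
A valid 5-coloring: color 1: [10, 11, 14, 16]; color 2: [6, 12, 15]; color 3: [7, 8, 9, 13].
(χ(G) = 3 ≤ 5.)

Yes, G is 5-colorable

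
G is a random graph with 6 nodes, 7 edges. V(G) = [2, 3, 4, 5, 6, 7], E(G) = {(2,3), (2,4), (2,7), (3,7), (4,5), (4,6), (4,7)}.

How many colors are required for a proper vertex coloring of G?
χ(G) = 3

Clique number ω(G) = 3 (lower bound: χ ≥ ω).
The clique on [2, 3, 7] has size 3, forcing χ ≥ 3, and the coloring below uses 3 colors, so χ(G) = 3.
A valid 3-coloring: color 1: [3, 4]; color 2: [5, 6, 7]; color 3: [2].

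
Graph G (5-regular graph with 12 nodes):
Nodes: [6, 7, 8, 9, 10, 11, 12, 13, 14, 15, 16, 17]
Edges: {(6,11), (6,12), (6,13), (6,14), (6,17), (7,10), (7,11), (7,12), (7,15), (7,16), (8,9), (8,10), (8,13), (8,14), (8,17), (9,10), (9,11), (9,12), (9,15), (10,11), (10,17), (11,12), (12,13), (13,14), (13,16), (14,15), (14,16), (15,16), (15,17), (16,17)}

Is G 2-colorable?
No, G is not 2-colorable

The clique on vertices [6, 11, 12] has size 3 > 2, so it alone needs 3 colors.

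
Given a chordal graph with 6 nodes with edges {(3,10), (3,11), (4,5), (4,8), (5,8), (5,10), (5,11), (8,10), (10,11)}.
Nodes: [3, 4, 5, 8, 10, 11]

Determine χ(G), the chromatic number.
χ(G) = 3

Clique number ω(G) = 3 (lower bound: χ ≥ ω).
The clique on [3, 10, 11] has size 3, forcing χ ≥ 3, and the coloring below uses 3 colors, so χ(G) = 3.
A valid 3-coloring: color 1: [4, 10]; color 2: [3, 5]; color 3: [8, 11].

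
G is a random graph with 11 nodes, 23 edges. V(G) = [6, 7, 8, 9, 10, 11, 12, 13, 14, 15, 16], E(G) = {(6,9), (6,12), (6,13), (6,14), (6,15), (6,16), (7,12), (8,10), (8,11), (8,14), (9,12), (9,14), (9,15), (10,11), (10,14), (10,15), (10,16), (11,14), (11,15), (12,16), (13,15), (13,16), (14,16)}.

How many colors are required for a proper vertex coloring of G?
χ(G) = 4

Clique number ω(G) = 4 (lower bound: χ ≥ ω).
The clique on [8, 10, 11, 14] has size 4, forcing χ ≥ 4, and the coloring below uses 4 colors, so χ(G) = 4.
A valid 4-coloring: color 1: [12, 14, 15]; color 2: [6, 7, 10]; color 3: [9, 11, 16]; color 4: [8, 13].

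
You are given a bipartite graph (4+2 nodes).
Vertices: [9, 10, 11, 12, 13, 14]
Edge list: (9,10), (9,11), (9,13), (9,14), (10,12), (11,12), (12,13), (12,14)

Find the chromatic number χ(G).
Clique number ω(G) = 2 (lower bound: χ ≥ ω).
The graph is bipartite (no odd cycle), so 2 colors suffice: χ(G) = 2.
A valid 2-coloring: color 1: [9, 12]; color 2: [10, 11, 13, 14].

χ(G) = 2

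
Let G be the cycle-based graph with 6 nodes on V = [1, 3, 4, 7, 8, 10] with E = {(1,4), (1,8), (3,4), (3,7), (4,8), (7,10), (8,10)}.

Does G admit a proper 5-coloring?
Yes, G is 5-colorable

A valid 5-coloring: color 1: [7, 8]; color 2: [4, 10]; color 3: [1, 3].
(χ(G) = 3 ≤ 5.)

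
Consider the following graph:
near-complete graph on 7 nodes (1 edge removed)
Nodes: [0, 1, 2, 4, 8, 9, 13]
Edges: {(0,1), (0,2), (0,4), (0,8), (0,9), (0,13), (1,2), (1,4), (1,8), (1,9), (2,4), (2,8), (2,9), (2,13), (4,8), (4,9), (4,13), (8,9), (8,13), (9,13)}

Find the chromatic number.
Clique number ω(G) = 6 (lower bound: χ ≥ ω).
The clique on [0, 1, 2, 4, 8, 9] has size 6, forcing χ ≥ 6, and the coloring below uses 6 colors, so χ(G) = 6.
A valid 6-coloring: color 1: [4]; color 2: [8]; color 3: [0]; color 4: [9]; color 5: [2]; color 6: [1, 13].

χ(G) = 6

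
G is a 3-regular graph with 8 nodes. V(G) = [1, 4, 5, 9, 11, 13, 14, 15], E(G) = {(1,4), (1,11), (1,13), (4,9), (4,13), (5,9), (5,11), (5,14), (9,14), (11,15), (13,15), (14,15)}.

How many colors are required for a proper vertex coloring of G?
Clique number ω(G) = 3 (lower bound: χ ≥ ω).
The clique on [1, 4, 13] has size 3, forcing χ ≥ 3, and the coloring below uses 3 colors, so χ(G) = 3.
A valid 3-coloring: color 1: [4, 5, 15]; color 2: [11, 13, 14]; color 3: [1, 9].

χ(G) = 3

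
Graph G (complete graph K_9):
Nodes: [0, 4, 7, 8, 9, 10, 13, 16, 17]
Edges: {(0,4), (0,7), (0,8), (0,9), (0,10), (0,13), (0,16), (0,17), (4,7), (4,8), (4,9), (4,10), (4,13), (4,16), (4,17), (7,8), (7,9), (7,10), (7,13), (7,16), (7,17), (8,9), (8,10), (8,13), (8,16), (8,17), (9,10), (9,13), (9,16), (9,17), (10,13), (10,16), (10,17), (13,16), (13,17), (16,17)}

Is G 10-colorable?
A valid 10-coloring: color 1: [17]; color 2: [10]; color 3: [4]; color 4: [8]; color 5: [0]; color 6: [16]; color 7: [9]; color 8: [7]; color 9: [13].
(χ(G) = 9 ≤ 10.)

Yes, G is 10-colorable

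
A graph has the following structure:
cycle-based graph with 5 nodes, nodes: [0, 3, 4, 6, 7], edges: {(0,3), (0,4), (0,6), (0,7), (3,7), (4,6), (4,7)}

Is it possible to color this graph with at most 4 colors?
A valid 4-coloring: color 1: [0]; color 2: [6, 7]; color 3: [3, 4].
(χ(G) = 3 ≤ 4.)

Yes, G is 4-colorable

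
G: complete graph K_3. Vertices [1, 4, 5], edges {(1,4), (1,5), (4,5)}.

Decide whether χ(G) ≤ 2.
No, G is not 2-colorable

The clique on vertices [1, 4, 5] has size 3 > 2, so it alone needs 3 colors.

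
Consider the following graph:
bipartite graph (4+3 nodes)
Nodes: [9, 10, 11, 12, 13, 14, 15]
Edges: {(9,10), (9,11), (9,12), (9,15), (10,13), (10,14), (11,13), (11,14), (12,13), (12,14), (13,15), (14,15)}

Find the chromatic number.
χ(G) = 2

Clique number ω(G) = 2 (lower bound: χ ≥ ω).
The graph is bipartite (no odd cycle), so 2 colors suffice: χ(G) = 2.
A valid 2-coloring: color 1: [9, 13, 14]; color 2: [10, 11, 12, 15].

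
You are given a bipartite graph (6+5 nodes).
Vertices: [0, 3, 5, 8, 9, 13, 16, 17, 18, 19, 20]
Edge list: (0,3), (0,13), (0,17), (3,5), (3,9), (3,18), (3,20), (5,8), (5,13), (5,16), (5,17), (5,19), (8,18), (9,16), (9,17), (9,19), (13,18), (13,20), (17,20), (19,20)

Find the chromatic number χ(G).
Clique number ω(G) = 2 (lower bound: χ ≥ ω).
The graph is bipartite (no odd cycle), so 2 colors suffice: χ(G) = 2.
A valid 2-coloring: color 1: [0, 5, 9, 18, 20]; color 2: [3, 8, 13, 16, 17, 19].

χ(G) = 2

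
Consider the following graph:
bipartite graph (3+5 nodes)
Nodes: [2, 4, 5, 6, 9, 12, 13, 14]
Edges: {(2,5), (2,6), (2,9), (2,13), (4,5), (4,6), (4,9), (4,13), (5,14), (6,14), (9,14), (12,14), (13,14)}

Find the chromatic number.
χ(G) = 2

Clique number ω(G) = 2 (lower bound: χ ≥ ω).
The graph is bipartite (no odd cycle), so 2 colors suffice: χ(G) = 2.
A valid 2-coloring: color 1: [2, 4, 14]; color 2: [5, 6, 9, 12, 13].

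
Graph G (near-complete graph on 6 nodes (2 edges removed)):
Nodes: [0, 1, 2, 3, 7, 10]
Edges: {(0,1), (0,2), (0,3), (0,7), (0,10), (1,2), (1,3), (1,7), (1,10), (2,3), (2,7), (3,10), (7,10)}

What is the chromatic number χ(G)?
χ(G) = 4

Clique number ω(G) = 4 (lower bound: χ ≥ ω).
The clique on [0, 1, 3, 10] has size 4, forcing χ ≥ 4, and the coloring below uses 4 colors, so χ(G) = 4.
A valid 4-coloring: color 1: [1]; color 2: [0]; color 3: [3, 7]; color 4: [2, 10].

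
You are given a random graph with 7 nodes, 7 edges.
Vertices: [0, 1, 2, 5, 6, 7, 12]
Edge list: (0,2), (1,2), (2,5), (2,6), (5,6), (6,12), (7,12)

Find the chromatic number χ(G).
Clique number ω(G) = 3 (lower bound: χ ≥ ω).
The clique on [2, 5, 6] has size 3, forcing χ ≥ 3, and the coloring below uses 3 colors, so χ(G) = 3.
A valid 3-coloring: color 1: [2, 12]; color 2: [0, 1, 6, 7]; color 3: [5].

χ(G) = 3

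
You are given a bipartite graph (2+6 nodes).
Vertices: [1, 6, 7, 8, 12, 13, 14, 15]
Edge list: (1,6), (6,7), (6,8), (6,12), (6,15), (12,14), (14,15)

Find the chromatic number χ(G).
χ(G) = 2

Clique number ω(G) = 2 (lower bound: χ ≥ ω).
The graph is bipartite (no odd cycle), so 2 colors suffice: χ(G) = 2.
A valid 2-coloring: color 1: [6, 13, 14]; color 2: [1, 7, 8, 12, 15].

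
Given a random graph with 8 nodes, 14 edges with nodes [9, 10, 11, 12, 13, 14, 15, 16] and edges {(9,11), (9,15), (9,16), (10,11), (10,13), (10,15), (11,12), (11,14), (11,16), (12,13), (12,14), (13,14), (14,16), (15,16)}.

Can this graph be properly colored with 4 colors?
A valid 4-coloring: color 1: [11, 13, 15]; color 2: [9, 10, 14]; color 3: [12, 16].
(χ(G) = 3 ≤ 4.)

Yes, G is 4-colorable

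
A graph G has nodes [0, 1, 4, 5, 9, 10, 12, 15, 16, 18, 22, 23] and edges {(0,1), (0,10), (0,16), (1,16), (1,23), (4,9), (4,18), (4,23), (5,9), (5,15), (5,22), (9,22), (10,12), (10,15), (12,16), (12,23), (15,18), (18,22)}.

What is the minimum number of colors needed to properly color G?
Clique number ω(G) = 3 (lower bound: χ ≥ ω).
The clique on [0, 1, 16] has size 3, forcing χ ≥ 3, and the coloring below uses 3 colors, so χ(G) = 3.
A valid 3-coloring: color 1: [1, 9, 12, 15]; color 2: [5, 10, 16, 18, 23]; color 3: [0, 4, 22].

χ(G) = 3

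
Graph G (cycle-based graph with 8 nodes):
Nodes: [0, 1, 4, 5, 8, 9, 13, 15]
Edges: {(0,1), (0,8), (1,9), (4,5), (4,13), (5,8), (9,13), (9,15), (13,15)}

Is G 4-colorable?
Yes, G is 4-colorable

A valid 4-coloring: color 1: [0, 5, 9]; color 2: [1, 8, 13]; color 3: [4, 15].
(χ(G) = 3 ≤ 4.)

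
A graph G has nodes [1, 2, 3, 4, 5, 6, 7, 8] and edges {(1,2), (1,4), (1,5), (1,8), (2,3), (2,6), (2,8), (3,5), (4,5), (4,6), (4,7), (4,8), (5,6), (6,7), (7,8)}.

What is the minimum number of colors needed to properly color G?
Clique number ω(G) = 3 (lower bound: χ ≥ ω).
Odd cycle [1, 8, 7, 6, 5] needs 3 colors (χ ≥ 3).
Vertex 4 is adjacent to every vertex of [1, 5, 6, 7, 8], which already need 3 colors among themselves, so 4 needs a new color (χ ≥ 4).
The coloring below uses 4 colors, so χ(G) = 4.
A valid 4-coloring: color 1: [2, 4]; color 2: [1, 3, 6]; color 3: [5, 8]; color 4: [7].

χ(G) = 4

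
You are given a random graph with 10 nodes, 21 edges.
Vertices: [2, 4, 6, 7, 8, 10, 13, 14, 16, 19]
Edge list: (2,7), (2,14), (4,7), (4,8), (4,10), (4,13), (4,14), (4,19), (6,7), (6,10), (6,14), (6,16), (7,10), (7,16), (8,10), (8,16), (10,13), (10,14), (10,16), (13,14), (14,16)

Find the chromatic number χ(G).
χ(G) = 4

Clique number ω(G) = 4 (lower bound: χ ≥ ω).
The clique on [6, 10, 14, 16] has size 4, forcing χ ≥ 4, and the coloring below uses 4 colors, so χ(G) = 4.
A valid 4-coloring: color 1: [2, 10, 19]; color 2: [7, 8, 14]; color 3: [4, 16]; color 4: [6, 13].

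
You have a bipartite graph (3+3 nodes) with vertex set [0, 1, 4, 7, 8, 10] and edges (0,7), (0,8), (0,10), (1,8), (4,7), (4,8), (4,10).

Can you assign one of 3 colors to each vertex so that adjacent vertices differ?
A valid 3-coloring: color 1: [0, 1, 4]; color 2: [7, 8, 10].
(χ(G) = 2 ≤ 3.)

Yes, G is 3-colorable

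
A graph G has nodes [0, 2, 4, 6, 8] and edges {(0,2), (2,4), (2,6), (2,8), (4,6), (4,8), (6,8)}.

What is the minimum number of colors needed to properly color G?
χ(G) = 4

Clique number ω(G) = 4 (lower bound: χ ≥ ω).
The clique on [2, 4, 6, 8] has size 4, forcing χ ≥ 4, and the coloring below uses 4 colors, so χ(G) = 4.
A valid 4-coloring: color 1: [2]; color 2: [0, 6]; color 3: [4]; color 4: [8].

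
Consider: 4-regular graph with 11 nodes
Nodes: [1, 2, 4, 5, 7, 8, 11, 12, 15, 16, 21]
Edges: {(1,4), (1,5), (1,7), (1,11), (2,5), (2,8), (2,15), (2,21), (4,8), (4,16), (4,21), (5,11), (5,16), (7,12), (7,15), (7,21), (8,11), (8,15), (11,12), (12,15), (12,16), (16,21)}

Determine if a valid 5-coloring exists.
Yes, G is 5-colorable

A valid 5-coloring: color 1: [1, 8, 12, 21]; color 2: [2, 7, 11, 16]; color 3: [4, 5, 15].
(χ(G) = 3 ≤ 5.)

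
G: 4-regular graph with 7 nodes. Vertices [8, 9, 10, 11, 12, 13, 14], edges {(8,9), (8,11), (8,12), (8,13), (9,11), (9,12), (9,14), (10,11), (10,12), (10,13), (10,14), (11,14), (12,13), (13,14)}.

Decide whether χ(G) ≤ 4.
Yes, G is 4-colorable

A valid 4-coloring: color 1: [11, 13]; color 2: [12, 14]; color 3: [8, 10]; color 4: [9].
(χ(G) = 4 ≤ 4.)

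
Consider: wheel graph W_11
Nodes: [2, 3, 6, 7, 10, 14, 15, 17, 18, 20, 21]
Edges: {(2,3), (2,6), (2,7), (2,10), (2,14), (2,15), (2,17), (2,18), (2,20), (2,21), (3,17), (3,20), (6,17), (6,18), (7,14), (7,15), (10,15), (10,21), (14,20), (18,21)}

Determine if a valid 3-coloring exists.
A valid 3-coloring: color 1: [2]; color 2: [3, 6, 14, 15, 21]; color 3: [7, 10, 17, 18, 20].
(χ(G) = 3 ≤ 3.)

Yes, G is 3-colorable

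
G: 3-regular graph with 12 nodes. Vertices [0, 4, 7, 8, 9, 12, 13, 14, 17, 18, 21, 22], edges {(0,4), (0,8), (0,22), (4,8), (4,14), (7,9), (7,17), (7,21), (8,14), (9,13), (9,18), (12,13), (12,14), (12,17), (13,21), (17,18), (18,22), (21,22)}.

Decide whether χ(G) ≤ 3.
A valid 3-coloring: color 1: [4, 9, 12, 22]; color 2: [0, 7, 13, 14, 18]; color 3: [8, 17, 21].
(χ(G) = 3 ≤ 3.)

Yes, G is 3-colorable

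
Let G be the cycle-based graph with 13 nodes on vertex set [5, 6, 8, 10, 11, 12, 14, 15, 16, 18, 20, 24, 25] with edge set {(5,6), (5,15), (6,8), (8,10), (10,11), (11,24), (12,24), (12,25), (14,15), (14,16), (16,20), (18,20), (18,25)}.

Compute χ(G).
χ(G) = 3

Clique number ω(G) = 2 (lower bound: χ ≥ ω).
Odd cycle [14, 16, 20, 18, 25, 12, 24, 11, 10, 8, 6, 5, 15] needs 3 colors (χ ≥ 3).
The coloring below uses 3 colors, so χ(G) = 3.
A valid 3-coloring: color 1: [5, 10, 14, 20, 24, 25]; color 2: [8, 11, 12, 15, 16, 18]; color 3: [6].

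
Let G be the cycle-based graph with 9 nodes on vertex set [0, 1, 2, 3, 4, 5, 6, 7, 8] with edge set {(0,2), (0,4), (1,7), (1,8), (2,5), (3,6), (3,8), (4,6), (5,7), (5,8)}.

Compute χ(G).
χ(G) = 3

Clique number ω(G) = 2 (lower bound: χ ≥ ω).
Odd cycle [5, 8, 3, 6, 4, 0, 2] needs 3 colors (χ ≥ 3).
The coloring below uses 3 colors, so χ(G) = 3.
A valid 3-coloring: color 1: [0, 1, 3, 5]; color 2: [2, 6, 7, 8]; color 3: [4].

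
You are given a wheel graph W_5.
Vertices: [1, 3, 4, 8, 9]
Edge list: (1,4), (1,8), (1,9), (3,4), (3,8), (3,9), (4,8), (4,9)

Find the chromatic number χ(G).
Clique number ω(G) = 3 (lower bound: χ ≥ ω).
The clique on [1, 4, 8] has size 3, forcing χ ≥ 3, and the coloring below uses 3 colors, so χ(G) = 3.
A valid 3-coloring: color 1: [4]; color 2: [8, 9]; color 3: [1, 3].

χ(G) = 3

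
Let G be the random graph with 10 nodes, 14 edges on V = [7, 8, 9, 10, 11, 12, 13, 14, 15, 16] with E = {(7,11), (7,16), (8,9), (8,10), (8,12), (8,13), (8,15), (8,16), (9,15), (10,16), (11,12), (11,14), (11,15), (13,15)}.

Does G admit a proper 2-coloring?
No, G is not 2-colorable

The clique on vertices [8, 10, 16] has size 3 > 2, so it alone needs 3 colors.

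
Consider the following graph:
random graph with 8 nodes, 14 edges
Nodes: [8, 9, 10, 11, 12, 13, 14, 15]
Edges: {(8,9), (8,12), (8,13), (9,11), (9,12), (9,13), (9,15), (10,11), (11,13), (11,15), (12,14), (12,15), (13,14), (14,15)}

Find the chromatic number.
χ(G) = 4

Clique number ω(G) = 3 (lower bound: χ ≥ ω).
Odd cycle [11, 13, 8, 12, 15] needs 3 colors (χ ≥ 3).
Vertex 9 is adjacent to every vertex of [8, 11, 12, 13, 15], which already need 3 colors among themselves, so 9 needs a new color (χ ≥ 4).
The coloring below uses 4 colors, so χ(G) = 4.
A valid 4-coloring: color 1: [9, 10, 14]; color 2: [11, 12]; color 3: [13, 15]; color 4: [8].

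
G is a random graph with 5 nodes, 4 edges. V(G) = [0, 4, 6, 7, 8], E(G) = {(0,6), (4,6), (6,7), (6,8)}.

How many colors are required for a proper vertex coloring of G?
Clique number ω(G) = 2 (lower bound: χ ≥ ω).
The graph is bipartite (no odd cycle), so 2 colors suffice: χ(G) = 2.
A valid 2-coloring: color 1: [6]; color 2: [0, 4, 7, 8].

χ(G) = 2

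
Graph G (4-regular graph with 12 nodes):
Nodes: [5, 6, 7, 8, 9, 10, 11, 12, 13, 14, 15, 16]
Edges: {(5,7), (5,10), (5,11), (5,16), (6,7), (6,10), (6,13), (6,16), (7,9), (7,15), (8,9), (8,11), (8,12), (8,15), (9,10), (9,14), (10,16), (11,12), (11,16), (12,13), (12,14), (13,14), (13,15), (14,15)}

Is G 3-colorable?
Yes, G is 3-colorable

A valid 3-coloring: color 1: [7, 10, 11, 13]; color 2: [8, 14, 16]; color 3: [5, 6, 9, 12, 15].
(χ(G) = 3 ≤ 3.)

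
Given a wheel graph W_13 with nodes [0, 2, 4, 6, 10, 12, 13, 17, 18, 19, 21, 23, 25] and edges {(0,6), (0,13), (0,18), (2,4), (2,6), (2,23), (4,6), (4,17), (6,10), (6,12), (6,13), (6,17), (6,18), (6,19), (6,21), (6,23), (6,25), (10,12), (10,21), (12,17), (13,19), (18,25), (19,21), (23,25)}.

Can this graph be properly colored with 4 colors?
A valid 4-coloring: color 1: [6]; color 2: [4, 12, 13, 18, 21, 23]; color 3: [0, 2, 10, 17, 19, 25].
(χ(G) = 3 ≤ 4.)

Yes, G is 4-colorable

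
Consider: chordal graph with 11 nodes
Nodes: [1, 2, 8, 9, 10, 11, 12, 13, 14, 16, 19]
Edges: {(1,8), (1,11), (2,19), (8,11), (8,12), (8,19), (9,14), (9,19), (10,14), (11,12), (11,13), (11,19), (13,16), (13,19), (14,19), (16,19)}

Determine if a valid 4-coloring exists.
Yes, G is 4-colorable

A valid 4-coloring: color 1: [1, 10, 12, 19]; color 2: [2, 11, 14, 16]; color 3: [8, 9, 13].
(χ(G) = 3 ≤ 4.)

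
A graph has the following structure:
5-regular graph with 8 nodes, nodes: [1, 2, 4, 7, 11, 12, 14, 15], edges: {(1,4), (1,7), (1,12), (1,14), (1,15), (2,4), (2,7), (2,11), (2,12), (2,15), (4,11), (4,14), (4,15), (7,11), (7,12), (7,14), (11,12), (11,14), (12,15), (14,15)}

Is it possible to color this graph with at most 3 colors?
No, G is not 3-colorable

The clique on vertices [1, 4, 14, 15] has size 4 > 3, so it alone needs 4 colors.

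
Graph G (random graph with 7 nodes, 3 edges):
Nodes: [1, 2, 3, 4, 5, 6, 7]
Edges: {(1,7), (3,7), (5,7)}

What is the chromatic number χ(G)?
χ(G) = 2

Clique number ω(G) = 2 (lower bound: χ ≥ ω).
The graph is bipartite (no odd cycle), so 2 colors suffice: χ(G) = 2.
A valid 2-coloring: color 1: [2, 4, 6, 7]; color 2: [1, 3, 5].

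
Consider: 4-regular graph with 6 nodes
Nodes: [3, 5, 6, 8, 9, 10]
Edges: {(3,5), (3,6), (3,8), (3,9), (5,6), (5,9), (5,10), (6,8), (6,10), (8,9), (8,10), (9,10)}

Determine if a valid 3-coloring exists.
Yes, G is 3-colorable

A valid 3-coloring: color 1: [5, 8]; color 2: [6, 9]; color 3: [3, 10].
(χ(G) = 3 ≤ 3.)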